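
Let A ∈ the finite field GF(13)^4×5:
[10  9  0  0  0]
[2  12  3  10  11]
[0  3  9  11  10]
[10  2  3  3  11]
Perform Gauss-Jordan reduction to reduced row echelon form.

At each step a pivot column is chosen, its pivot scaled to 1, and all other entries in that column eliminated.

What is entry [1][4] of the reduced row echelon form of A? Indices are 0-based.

M[1][4] = 8

pivot(0,0)=10: scale R0 → (1, 10, 0, 0, 0)
  clear (1,0): R1 −= (2)R0 → (0, 5, 3, 10, 11)
  clear (3,0): R3 −= (10)R0 → (0, 6, 3, 3, 11)
pivot(1,1)=5: scale R1 → (0, 1, 11, 2, 10)
  clear (0,1): R0 −= (10)R1 → (1, 0, 7, 6, 4)
  clear (2,1): R2 −= (3)R1 → (0, 0, 2, 5, 6)
  clear (3,1): R3 −= (6)R1 → (0, 0, 2, 4, 3)
pivot(2,2)=2: scale R2 → (0, 0, 1, 9, 3)
  clear (0,2): R0 −= (7)R2 → (1, 0, 0, 8, 9)
  clear (1,2): R1 −= (11)R2 → (0, 1, 0, 7, 3)
  clear (3,2): R3 −= (2)R2 → (0, 0, 0, 12, 10)
pivot(3,3)=12: scale R3 → (0, 0, 0, 1, 3)
  clear (0,3): R0 −= (8)R3 → (1, 0, 0, 0, 11)
  clear (1,3): R1 −= (7)R3 → (0, 1, 0, 0, 8)
  clear (2,3): R2 −= (9)R3 → (0, 0, 1, 0, 2)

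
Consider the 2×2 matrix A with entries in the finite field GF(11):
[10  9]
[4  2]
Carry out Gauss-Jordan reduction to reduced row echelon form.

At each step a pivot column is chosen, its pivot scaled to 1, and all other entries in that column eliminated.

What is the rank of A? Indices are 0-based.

rank = 2

[1] R0 /= 10  ⇒  (1, 2)
     R1 -= 4·R0  ⇒  (0, 5)
[2] R1 /= 5  ⇒  (0, 1)
     R0 -= 2·R1  ⇒  (1, 0)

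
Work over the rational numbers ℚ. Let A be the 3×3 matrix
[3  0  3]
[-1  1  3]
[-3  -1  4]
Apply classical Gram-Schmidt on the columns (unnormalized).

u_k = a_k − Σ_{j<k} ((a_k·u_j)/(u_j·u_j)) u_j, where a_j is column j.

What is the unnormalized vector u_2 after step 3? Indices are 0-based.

u_2 = (66/17, 99/34, 99/34)

Step 1: u_0 = a_0 = (3, -1, -3).
Step 2: u_1 = a_1 − (2/19)·u_0 = (-6/19, 21/19, -13/19).
Step 3: u_2 = a_2 − (-6/19)·u_0 − (-7/34)·u_1 = (66/17, 99/34, 99/34).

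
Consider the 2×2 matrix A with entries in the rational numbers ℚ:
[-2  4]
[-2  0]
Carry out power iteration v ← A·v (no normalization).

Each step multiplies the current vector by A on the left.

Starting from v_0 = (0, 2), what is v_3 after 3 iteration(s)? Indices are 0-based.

v_3 = (-32, 32)

v_0 = (0, 2).
v_1 = A·v_0 = (8, 0).
v_2 = A·v_1 = (-16, -16).
v_3 = A·v_2 = (-32, 32).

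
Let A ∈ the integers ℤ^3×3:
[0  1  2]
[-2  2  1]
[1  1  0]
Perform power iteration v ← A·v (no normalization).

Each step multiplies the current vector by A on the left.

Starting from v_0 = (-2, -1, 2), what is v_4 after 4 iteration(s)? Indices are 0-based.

v_4 = (3, -11, 22)

v_0 = (-2, -1, 2).
v_1 = A·v_0 = (3, 4, -3).
v_2 = A·v_1 = (-2, -1, 7).
v_3 = A·v_2 = (13, 9, -3).
v_4 = A·v_3 = (3, -11, 22).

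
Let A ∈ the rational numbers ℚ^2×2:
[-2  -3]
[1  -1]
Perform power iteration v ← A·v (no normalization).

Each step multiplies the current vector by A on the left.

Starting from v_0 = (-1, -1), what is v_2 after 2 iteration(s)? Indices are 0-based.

v_2 = (-10, 5)

v_0 = (-1, -1).
v_1 = A·v_0 = (5, 0).
v_2 = A·v_1 = (-10, 5).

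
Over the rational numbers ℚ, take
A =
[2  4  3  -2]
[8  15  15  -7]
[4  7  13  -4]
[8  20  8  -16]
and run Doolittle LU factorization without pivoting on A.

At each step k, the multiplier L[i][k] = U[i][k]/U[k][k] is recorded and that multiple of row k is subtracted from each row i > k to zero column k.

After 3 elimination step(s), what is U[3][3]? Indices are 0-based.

U[3][3] = -2

[col 0] pivot 2
  R1 -= 4*R0 → (0, -1, 3, 1)  (L[1][0] := 4)
  R2 -= 2*R0 → (0, -1, 7, 0)  (L[2][0] := 2)
  R3 -= 4*R0 → (0, 4, -4, -8)  (L[3][0] := 4)
[col 1] pivot -1
  R2 -= 1*R1 → (0, 0, 4, -1)  (L[2][1] := 1)
  R3 -= -4*R1 → (0, 0, 8, -4)  (L[3][1] := -4)
[col 2] pivot 4
  R3 -= 2*R2 → (0, 0, 0, -2)  (L[3][2] := 2)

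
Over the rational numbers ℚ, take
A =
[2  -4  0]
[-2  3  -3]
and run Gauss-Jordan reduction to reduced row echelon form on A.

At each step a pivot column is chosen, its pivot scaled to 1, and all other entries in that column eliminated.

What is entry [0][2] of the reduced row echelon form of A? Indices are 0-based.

pivot(0,0)=2: scale R0 → (1, -2, 0)
  clear (1,0): R1 −= (-2)R0 → (0, -1, -3)
pivot(1,1)=-1: scale R1 → (0, 1, 3)
  clear (0,1): R0 −= (-2)R1 → (1, 0, 6)

M[0][2] = 6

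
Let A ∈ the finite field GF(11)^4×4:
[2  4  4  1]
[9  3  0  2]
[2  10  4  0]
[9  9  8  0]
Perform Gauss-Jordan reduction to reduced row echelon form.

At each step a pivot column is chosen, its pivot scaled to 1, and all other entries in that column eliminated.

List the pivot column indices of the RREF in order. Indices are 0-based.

pivot columns: 0, 1, 2, 3

pivot(0,0)=2: scale R0 → (1, 2, 2, 6)
  clear (1,0): R1 −= (9)R0 → (0, 7, 4, 3)
  clear (2,0): R2 −= (2)R0 → (0, 6, 0, 10)
  clear (3,0): R3 −= (9)R0 → (0, 2, 1, 1)
pivot(1,1)=7: scale R1 → (0, 1, 10, 2)
  clear (0,1): R0 −= (2)R1 → (1, 0, 4, 2)
  clear (2,1): R2 −= (6)R1 → (0, 0, 6, 9)
  clear (3,1): R3 −= (2)R1 → (0, 0, 3, 8)
pivot(2,2)=6: scale R2 → (0, 0, 1, 7)
  clear (0,2): R0 −= (4)R2 → (1, 0, 0, 7)
  clear (1,2): R1 −= (10)R2 → (0, 1, 0, 9)
  clear (3,2): R3 −= (3)R2 → (0, 0, 0, 9)
pivot(3,3)=9: scale R3 → (0, 0, 0, 1)
  clear (0,3): R0 −= (7)R3 → (1, 0, 0, 0)
  clear (1,3): R1 −= (9)R3 → (0, 1, 0, 0)
  clear (2,3): R2 −= (7)R3 → (0, 0, 1, 0)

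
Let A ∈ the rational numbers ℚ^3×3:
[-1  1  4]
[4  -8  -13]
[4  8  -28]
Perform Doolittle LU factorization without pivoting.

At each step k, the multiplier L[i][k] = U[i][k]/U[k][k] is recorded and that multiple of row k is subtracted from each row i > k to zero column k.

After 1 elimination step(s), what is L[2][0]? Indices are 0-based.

Step 1: pivot at (0,0) is -1.
  row1 ← row1 − (-4)·row0  ⇒  L[1][0]=-4, U row1=(0, -4, 3)
  row2 ← row2 − (-4)·row0  ⇒  L[2][0]=-4, U row2=(0, 12, -12)

L[2][0] = -4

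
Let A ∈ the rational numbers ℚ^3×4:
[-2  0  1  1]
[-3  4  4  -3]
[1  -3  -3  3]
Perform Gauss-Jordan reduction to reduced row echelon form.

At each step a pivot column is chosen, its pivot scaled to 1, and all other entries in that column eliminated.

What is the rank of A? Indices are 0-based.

pivot(0,0)=-2: scale R0 → (1, 0, -1/2, -1/2)
  clear (1,0): R1 −= (-3)R0 → (0, 4, 5/2, -9/2)
  clear (2,0): R2 −= (1)R0 → (0, -3, -5/2, 7/2)
pivot(1,1)=4: scale R1 → (0, 1, 5/8, -9/8)
  clear (2,1): R2 −= (-3)R1 → (0, 0, -5/8, 1/8)
pivot(2,2)=-5/8: scale R2 → (0, 0, 1, -1/5)
  clear (0,2): R0 −= (-1/2)R2 → (1, 0, 0, -3/5)
  clear (1,2): R1 −= (5/8)R2 → (0, 1, 0, -1)

rank = 3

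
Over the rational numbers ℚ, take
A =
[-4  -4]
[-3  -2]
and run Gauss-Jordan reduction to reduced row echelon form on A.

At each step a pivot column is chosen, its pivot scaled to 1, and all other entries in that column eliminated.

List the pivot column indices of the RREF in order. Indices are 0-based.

pivot columns: 0, 1

pivot(0,0)=-4: scale R0 → (1, 1)
  clear (1,0): R1 −= (-3)R0 → (0, 1)
pivot(1,1)=1: scale R1 → (0, 1)
  clear (0,1): R0 −= (1)R1 → (1, 0)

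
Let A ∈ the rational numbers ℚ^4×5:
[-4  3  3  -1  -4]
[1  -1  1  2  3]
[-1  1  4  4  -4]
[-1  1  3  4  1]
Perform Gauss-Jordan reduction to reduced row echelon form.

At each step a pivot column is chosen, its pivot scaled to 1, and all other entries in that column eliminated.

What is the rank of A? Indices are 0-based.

step 1: normalize row 0 (÷-4) = (1, -3/4, -3/4, 1/4, 1)
  row 1: subtract 1×row0 = (0, -1/4, 7/4, 7/4, 2)
  row 2: subtract -1×row0 = (0, 1/4, 13/4, 17/4, -3)
  row 3: subtract -1×row0 = (0, 1/4, 9/4, 17/4, 2)
step 2: normalize row 1 (÷-1/4) = (0, 1, -7, -7, -8)
  row 0: subtract -3/4×row1 = (1, 0, -6, -5, -5)
  row 2: subtract 1/4×row1 = (0, 0, 5, 6, -1)
  row 3: subtract 1/4×row1 = (0, 0, 4, 6, 4)
step 3: normalize row 2 (÷5) = (0, 0, 1, 6/5, -1/5)
  row 0: subtract -6×row2 = (1, 0, 0, 11/5, -31/5)
  row 1: subtract -7×row2 = (0, 1, 0, 7/5, -47/5)
  row 3: subtract 4×row2 = (0, 0, 0, 6/5, 24/5)
step 4: normalize row 3 (÷6/5) = (0, 0, 0, 1, 4)
  row 0: subtract 11/5×row3 = (1, 0, 0, 0, -15)
  row 1: subtract 7/5×row3 = (0, 1, 0, 0, -15)
  row 2: subtract 6/5×row3 = (0, 0, 1, 0, -5)

rank = 4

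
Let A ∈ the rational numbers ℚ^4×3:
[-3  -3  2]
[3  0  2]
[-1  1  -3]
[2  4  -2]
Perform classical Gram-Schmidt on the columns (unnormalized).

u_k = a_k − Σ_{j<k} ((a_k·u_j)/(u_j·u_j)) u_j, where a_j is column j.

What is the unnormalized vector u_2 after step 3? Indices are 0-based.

u_2 = (33/38, -3/19, -45/38, 18/19)

Step 1: u_0 = a_0 = (-3, 3, -1, 2).
Step 2: u_1 = a_1 − (16/23)·u_0 = (-21/23, -48/23, 39/23, 60/23).
Step 3: u_2 = a_2 − (-1/23)·u_0 − (-125/114)·u_1 = (33/38, -3/19, -45/38, 18/19).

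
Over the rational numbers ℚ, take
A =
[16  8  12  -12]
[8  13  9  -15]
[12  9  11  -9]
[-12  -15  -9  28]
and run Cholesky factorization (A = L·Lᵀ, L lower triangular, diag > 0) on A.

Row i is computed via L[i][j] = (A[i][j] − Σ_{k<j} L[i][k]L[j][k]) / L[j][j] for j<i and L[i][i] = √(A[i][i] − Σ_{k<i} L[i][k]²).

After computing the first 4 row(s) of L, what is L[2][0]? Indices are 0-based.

Step 1: L[0][0] = √(16) = 4.
  L[1][0] = (8) / L[0][0] = 2.
Step 2: L[1][1] = √(9) = 3.
  L[2][0] = (12) / L[0][0] = 3.
  L[2][1] = (3) / L[1][1] = 1.
Step 3: L[2][2] = √(1) = 1.
  L[3][0] = (-12) / L[0][0] = -3.
  L[3][1] = (-9) / L[1][1] = -3.
  L[3][2] = (3) / L[2][2] = 3.
Step 4: L[3][3] = √(1) = 1.

L[2][0] = 3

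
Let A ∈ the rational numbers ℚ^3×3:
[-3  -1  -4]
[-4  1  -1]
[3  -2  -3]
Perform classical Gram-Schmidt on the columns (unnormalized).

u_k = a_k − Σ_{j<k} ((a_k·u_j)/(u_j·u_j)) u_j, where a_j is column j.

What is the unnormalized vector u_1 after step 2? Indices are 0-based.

u_1 = (-55/34, 3/17, -47/34)

Step 1: u_0 = a_0 = (-3, -4, 3).
Step 2: u_1 = a_1 − (-7/34)·u_0 = (-55/34, 3/17, -47/34).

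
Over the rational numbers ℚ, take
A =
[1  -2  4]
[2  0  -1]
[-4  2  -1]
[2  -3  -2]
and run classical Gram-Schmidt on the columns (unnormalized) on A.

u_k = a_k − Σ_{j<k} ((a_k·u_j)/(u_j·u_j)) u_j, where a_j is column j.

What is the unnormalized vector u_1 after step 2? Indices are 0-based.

u_1 = (-34/25, 32/25, -14/25, -43/25)

Step 1: u_0 = a_0 = (1, 2, -4, 2).
Step 2: u_1 = a_1 − (-16/25)·u_0 = (-34/25, 32/25, -14/25, -43/25).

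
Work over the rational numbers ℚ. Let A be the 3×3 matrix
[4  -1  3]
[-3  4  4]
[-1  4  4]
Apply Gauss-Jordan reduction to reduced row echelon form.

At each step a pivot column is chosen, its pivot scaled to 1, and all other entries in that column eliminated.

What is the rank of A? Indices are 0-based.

pivot(0,0)=4: scale R0 → (1, -1/4, 3/4)
  clear (1,0): R1 −= (-3)R0 → (0, 13/4, 25/4)
  clear (2,0): R2 −= (-1)R0 → (0, 15/4, 19/4)
pivot(1,1)=13/4: scale R1 → (0, 1, 25/13)
  clear (0,1): R0 −= (-1/4)R1 → (1, 0, 16/13)
  clear (2,1): R2 −= (15/4)R1 → (0, 0, -32/13)
pivot(2,2)=-32/13: scale R2 → (0, 0, 1)
  clear (0,2): R0 −= (16/13)R2 → (1, 0, 0)
  clear (1,2): R1 −= (25/13)R2 → (0, 1, 0)

rank = 3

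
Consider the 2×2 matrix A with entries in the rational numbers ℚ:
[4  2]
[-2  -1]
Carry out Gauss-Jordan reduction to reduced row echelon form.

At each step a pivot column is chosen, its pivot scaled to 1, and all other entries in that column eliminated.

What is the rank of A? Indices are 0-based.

rank = 1

pivot(0,0)=4: scale R0 → (1, 1/2)
  clear (1,0): R1 −= (-2)R0 → (0, 0)
col 1: no nonzero at/below row 1; advance.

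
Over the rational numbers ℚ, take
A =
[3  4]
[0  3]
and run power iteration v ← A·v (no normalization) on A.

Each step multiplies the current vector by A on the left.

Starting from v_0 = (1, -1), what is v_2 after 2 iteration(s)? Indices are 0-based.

v_0 = (1, -1).
v_1 = A·v_0 = (-1, -3).
v_2 = A·v_1 = (-15, -9).

v_2 = (-15, -9)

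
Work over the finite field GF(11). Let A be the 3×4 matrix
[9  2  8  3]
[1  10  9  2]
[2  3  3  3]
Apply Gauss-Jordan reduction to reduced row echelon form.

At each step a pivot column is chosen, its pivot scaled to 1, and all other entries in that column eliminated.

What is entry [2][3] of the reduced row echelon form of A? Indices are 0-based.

step 1: normalize row 0 (÷9) = (1, 10, 7, 4)
  row 1: subtract 1×row0 = (0, 0, 2, 9)
  row 2: subtract 2×row0 = (0, 5, 0, 6)
step 2: exchange rows 1,2
step 2: normalize row 1 (÷5) = (0, 1, 0, 10)
  row 0: subtract 10×row1 = (1, 0, 7, 3)
step 3: normalize row 2 (÷2) = (0, 0, 1, 10)
  row 0: subtract 7×row2 = (1, 0, 0, 10)

M[2][3] = 10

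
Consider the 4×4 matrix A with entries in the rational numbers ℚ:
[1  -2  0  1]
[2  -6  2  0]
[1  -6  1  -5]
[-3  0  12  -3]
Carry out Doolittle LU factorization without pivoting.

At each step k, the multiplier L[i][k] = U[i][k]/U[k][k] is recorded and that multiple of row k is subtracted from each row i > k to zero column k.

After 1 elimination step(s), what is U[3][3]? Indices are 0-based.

U[3][3] = 0

k=0: U[0][0]=1
  eliminate (1,0): mult=2, new row 1: (0, -2, 2, -2); set L[1][0]=2
  eliminate (2,0): mult=1, new row 2: (0, -4, 1, -6); set L[2][0]=1
  eliminate (3,0): mult=-3, new row 3: (0, -6, 12, 0); set L[3][0]=-3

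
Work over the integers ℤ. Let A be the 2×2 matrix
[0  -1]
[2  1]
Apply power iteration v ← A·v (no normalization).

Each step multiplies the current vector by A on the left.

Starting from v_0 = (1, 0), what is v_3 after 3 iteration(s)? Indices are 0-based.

v_0 = (1, 0).
v_1 = A·v_0 = (0, 2).
v_2 = A·v_1 = (-2, 2).
v_3 = A·v_2 = (-2, -2).

v_3 = (-2, -2)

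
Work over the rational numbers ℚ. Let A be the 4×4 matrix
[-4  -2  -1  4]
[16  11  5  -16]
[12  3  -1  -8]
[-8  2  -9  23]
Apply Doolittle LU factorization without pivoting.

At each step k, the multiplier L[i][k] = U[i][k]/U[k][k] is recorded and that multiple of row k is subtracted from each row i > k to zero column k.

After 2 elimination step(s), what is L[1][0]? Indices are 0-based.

[col 0] pivot -4
  R1 -= -4*R0 → (0, 3, 1, 0)  (L[1][0] := -4)
  R2 -= -3*R0 → (0, -3, -4, 4)  (L[2][0] := -3)
  R3 -= 2*R0 → (0, 6, -7, 15)  (L[3][0] := 2)
[col 1] pivot 3
  R2 -= -1*R1 → (0, 0, -3, 4)  (L[2][1] := -1)
  R3 -= 2*R1 → (0, 0, -9, 15)  (L[3][1] := 2)

L[1][0] = -4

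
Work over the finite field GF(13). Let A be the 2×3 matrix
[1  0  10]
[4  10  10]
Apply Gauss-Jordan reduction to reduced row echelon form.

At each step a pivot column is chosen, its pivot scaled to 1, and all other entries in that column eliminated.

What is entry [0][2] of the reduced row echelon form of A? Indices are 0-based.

M[0][2] = 10

[1] R0 /= 1  ⇒  (1, 0, 10)
     R1 -= 4·R0  ⇒  (0, 10, 9)
[2] R1 /= 10  ⇒  (0, 1, 10)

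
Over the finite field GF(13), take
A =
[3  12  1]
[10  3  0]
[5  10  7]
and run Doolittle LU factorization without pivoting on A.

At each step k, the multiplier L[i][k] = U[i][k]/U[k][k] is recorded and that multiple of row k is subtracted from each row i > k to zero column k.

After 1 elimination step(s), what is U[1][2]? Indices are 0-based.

U[1][2] = 1

[col 0] pivot 3
  R1 -= 12*R0 → (0, 2, 1)  (L[1][0] := 12)
  R2 -= 6*R0 → (0, 3, 1)  (L[2][0] := 6)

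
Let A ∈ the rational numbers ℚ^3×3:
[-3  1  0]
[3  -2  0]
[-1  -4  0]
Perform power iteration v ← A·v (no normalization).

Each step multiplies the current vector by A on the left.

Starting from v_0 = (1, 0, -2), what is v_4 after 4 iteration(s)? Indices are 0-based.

v_0 = (1, 0, -2).
v_1 = A·v_0 = (-3, 3, -1).
v_2 = A·v_1 = (12, -15, -9).
v_3 = A·v_2 = (-51, 66, 48).
v_4 = A·v_3 = (219, -285, -213).

v_4 = (219, -285, -213)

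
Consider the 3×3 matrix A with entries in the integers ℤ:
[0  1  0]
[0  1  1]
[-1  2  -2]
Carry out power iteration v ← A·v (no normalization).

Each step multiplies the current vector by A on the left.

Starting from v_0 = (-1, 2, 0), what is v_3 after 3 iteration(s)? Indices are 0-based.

v_3 = (7, -1, 28)

v_0 = (-1, 2, 0).
v_1 = A·v_0 = (2, 2, 5).
v_2 = A·v_1 = (2, 7, -8).
v_3 = A·v_2 = (7, -1, 28).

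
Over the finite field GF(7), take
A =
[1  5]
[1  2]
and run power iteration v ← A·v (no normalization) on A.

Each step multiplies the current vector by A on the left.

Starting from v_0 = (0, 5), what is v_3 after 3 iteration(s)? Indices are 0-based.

v_3 = (6, 4)

v_0 = (0, 5).
v_1 = A·v_0 = (4, 3).
v_2 = A·v_1 = (5, 3).
v_3 = A·v_2 = (6, 4).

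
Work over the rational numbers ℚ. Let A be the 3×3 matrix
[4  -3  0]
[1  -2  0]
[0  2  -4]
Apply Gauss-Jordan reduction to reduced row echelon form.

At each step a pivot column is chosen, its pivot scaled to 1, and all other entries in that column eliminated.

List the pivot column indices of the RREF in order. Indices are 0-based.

pivot(0,0)=4: scale R0 → (1, -3/4, 0)
  clear (1,0): R1 −= (1)R0 → (0, -5/4, 0)
pivot(1,1)=-5/4: scale R1 → (0, 1, 0)
  clear (0,1): R0 −= (-3/4)R1 → (1, 0, 0)
  clear (2,1): R2 −= (2)R1 → (0, 0, -4)
pivot(2,2)=-4: scale R2 → (0, 0, 1)

pivot columns: 0, 1, 2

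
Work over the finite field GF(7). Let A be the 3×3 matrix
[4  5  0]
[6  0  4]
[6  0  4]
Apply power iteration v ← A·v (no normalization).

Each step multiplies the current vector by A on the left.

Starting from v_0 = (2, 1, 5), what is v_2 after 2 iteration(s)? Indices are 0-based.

v_2 = (2, 3, 3)

v_0 = (2, 1, 5).
v_1 = A·v_0 = (6, 4, 4).
v_2 = A·v_1 = (2, 3, 3).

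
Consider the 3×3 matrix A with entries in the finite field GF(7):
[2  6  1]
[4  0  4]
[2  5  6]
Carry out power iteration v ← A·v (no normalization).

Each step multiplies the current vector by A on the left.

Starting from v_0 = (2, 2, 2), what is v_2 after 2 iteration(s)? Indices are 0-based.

v_2 = (4, 1, 6)

v_0 = (2, 2, 2).
v_1 = A·v_0 = (4, 2, 5).
v_2 = A·v_1 = (4, 1, 6).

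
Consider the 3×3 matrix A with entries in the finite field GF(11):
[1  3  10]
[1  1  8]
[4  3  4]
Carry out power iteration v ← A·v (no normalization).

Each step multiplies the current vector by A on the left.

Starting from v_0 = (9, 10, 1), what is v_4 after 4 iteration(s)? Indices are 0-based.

v_0 = (9, 10, 1).
v_1 = A·v_0 = (5, 5, 4).
v_2 = A·v_1 = (5, 9, 7).
v_3 = A·v_2 = (3, 4, 9).
v_4 = A·v_3 = (6, 2, 5).

v_4 = (6, 2, 5)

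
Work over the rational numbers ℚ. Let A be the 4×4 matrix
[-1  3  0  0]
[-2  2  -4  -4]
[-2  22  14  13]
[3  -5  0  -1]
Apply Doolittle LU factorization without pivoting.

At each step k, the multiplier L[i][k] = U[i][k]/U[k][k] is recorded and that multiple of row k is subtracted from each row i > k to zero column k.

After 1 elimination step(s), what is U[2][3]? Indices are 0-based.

U[2][3] = 13

Step 1: pivot at (0,0) is -1.
  row1 ← row1 − (2)·row0  ⇒  L[1][0]=2, U row1=(0, -4, -4, -4)
  row2 ← row2 − (2)·row0  ⇒  L[2][0]=2, U row2=(0, 16, 14, 13)
  row3 ← row3 − (-3)·row0  ⇒  L[3][0]=-3, U row3=(0, 4, 0, -1)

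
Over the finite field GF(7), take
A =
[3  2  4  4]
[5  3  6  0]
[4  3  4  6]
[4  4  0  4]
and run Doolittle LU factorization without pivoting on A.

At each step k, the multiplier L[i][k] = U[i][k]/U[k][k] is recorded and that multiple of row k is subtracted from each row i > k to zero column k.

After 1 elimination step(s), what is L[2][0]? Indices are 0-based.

L[2][0] = 6

k=0: U[0][0]=3
  eliminate (1,0): mult=4, new row 1: (0, 2, 4, 5); set L[1][0]=4
  eliminate (2,0): mult=6, new row 2: (0, 5, 1, 3); set L[2][0]=6
  eliminate (3,0): mult=6, new row 3: (0, 6, 4, 1); set L[3][0]=6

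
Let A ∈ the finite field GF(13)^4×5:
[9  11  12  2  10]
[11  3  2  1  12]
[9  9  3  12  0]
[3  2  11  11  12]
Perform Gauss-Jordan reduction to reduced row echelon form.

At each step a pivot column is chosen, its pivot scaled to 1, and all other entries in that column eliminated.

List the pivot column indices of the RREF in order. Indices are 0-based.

pivot columns: 0, 1, 2, 3

pivot(0,0)=9: scale R0 → (1, 7, 10, 6, 4)
  clear (1,0): R1 −= (11)R0 → (0, 4, 9, 0, 7)
  clear (2,0): R2 −= (9)R0 → (0, 11, 4, 10, 3)
  clear (3,0): R3 −= (3)R0 → (0, 7, 7, 6, 0)
pivot(1,1)=4: scale R1 → (0, 1, 12, 0, 5)
  clear (0,1): R0 −= (7)R1 → (1, 0, 4, 6, 8)
  clear (2,1): R2 −= (11)R1 → (0, 0, 2, 10, 0)
  clear (3,1): R3 −= (7)R1 → (0, 0, 1, 6, 4)
pivot(2,2)=2: scale R2 → (0, 0, 1, 5, 0)
  clear (0,2): R0 −= (4)R2 → (1, 0, 0, 12, 8)
  clear (1,2): R1 −= (12)R2 → (0, 1, 0, 5, 5)
  clear (3,2): R3 −= (1)R2 → (0, 0, 0, 1, 4)
pivot(3,3)=1: scale R3 → (0, 0, 0, 1, 4)
  clear (0,3): R0 −= (12)R3 → (1, 0, 0, 0, 12)
  clear (1,3): R1 −= (5)R3 → (0, 1, 0, 0, 11)
  clear (2,3): R2 −= (5)R3 → (0, 0, 1, 0, 6)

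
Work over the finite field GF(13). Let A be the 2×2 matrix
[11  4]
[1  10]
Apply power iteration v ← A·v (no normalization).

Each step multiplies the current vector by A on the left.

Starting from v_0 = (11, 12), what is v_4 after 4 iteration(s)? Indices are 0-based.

v_4 = (1, 6)

v_0 = (11, 12).
v_1 = A·v_0 = (0, 1).
v_2 = A·v_1 = (4, 10).
v_3 = A·v_2 = (6, 0).
v_4 = A·v_3 = (1, 6).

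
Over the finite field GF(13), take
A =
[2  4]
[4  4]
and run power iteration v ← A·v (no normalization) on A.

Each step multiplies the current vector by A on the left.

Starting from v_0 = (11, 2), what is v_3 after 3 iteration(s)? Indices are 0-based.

v_0 = (11, 2).
v_1 = A·v_0 = (4, 0).
v_2 = A·v_1 = (8, 3).
v_3 = A·v_2 = (2, 5).

v_3 = (2, 5)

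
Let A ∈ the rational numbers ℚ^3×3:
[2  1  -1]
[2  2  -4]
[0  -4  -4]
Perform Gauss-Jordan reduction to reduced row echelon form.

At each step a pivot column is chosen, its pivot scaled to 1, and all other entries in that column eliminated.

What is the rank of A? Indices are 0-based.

step 1: normalize row 0 (÷2) = (1, 1/2, -1/2)
  row 1: subtract 2×row0 = (0, 1, -3)
step 2: normalize row 1 (÷1) = (0, 1, -3)
  row 0: subtract 1/2×row1 = (1, 0, 1)
  row 2: subtract -4×row1 = (0, 0, -16)
step 3: normalize row 2 (÷-16) = (0, 0, 1)
  row 0: subtract 1×row2 = (1, 0, 0)
  row 1: subtract -3×row2 = (0, 1, 0)

rank = 3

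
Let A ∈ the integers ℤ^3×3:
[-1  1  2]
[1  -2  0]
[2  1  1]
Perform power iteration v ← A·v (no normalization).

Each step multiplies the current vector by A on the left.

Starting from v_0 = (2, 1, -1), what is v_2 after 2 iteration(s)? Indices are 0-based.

v_0 = (2, 1, -1).
v_1 = A·v_0 = (-3, 0, 4).
v_2 = A·v_1 = (11, -3, -2).

v_2 = (11, -3, -2)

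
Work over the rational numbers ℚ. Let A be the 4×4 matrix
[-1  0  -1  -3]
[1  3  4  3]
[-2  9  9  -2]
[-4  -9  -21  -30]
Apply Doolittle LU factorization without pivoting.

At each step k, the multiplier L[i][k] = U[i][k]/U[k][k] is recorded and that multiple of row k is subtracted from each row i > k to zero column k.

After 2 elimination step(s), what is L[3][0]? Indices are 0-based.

Step 1: pivot at (0,0) is -1.
  row1 ← row1 − (-1)·row0  ⇒  L[1][0]=-1, U row1=(0, 3, 3, 0)
  row2 ← row2 − (2)·row0  ⇒  L[2][0]=2, U row2=(0, 9, 11, 4)
  row3 ← row3 − (4)·row0  ⇒  L[3][0]=4, U row3=(0, -9, -17, -18)
Step 2: pivot at (1,1) is 3.
  row2 ← row2 − (3)·row1  ⇒  L[2][1]=3, U row2=(0, 0, 2, 4)
  row3 ← row3 − (-3)·row1  ⇒  L[3][1]=-3, U row3=(0, 0, -8, -18)

L[3][0] = 4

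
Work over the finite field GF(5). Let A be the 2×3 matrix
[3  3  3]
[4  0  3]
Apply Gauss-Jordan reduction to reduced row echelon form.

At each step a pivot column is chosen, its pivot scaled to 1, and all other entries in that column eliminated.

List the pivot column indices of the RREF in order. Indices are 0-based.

pivot columns: 0, 1

pivot(0,0)=3: scale R0 → (1, 1, 1)
  clear (1,0): R1 −= (4)R0 → (0, 1, 4)
pivot(1,1)=1: scale R1 → (0, 1, 4)
  clear (0,1): R0 −= (1)R1 → (1, 0, 2)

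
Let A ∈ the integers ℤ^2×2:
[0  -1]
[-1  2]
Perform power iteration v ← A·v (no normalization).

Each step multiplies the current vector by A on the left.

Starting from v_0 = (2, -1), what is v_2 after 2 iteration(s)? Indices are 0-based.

v_0 = (2, -1).
v_1 = A·v_0 = (1, -4).
v_2 = A·v_1 = (4, -9).

v_2 = (4, -9)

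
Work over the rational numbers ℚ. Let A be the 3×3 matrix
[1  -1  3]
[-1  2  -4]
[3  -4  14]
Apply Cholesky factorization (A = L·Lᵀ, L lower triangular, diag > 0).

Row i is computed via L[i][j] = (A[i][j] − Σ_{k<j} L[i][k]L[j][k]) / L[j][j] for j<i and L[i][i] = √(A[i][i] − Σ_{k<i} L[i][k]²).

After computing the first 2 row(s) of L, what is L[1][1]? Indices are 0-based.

L[1][1] = 1

Step 1: L[0][0] = √(1) = 1.
  L[1][0] = (-1) / L[0][0] = -1.
Step 2: L[1][1] = √(1) = 1.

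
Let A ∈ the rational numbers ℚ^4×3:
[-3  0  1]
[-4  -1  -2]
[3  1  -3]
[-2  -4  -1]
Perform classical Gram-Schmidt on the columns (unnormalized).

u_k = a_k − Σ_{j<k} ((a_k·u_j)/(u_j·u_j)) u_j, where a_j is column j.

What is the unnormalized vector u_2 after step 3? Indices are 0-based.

Step 1: u_0 = a_0 = (-3, -4, 3, -2).
Step 2: u_1 = a_1 − (15/38)·u_0 = (45/38, 11/19, -7/38, -61/19).
Step 3: u_2 = a_2 − (-1/19)·u_0 − (16/51)·u_1 = (8/17, -122/51, -142/51, -5/51).

u_2 = (8/17, -122/51, -142/51, -5/51)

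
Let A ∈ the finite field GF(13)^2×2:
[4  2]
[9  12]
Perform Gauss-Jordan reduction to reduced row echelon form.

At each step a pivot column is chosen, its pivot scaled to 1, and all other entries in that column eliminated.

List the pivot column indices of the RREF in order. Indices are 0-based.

step 1: normalize row 0 (÷4) = (1, 7)
  row 1: subtract 9×row0 = (0, 1)
step 2: normalize row 1 (÷1) = (0, 1)
  row 0: subtract 7×row1 = (1, 0)

pivot columns: 0, 1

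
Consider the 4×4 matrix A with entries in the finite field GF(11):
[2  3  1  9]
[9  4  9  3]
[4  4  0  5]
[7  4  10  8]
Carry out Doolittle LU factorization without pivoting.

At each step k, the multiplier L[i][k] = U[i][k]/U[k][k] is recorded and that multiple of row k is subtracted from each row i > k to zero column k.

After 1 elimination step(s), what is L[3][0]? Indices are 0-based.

[col 0] pivot 2
  R1 -= 10*R0 → (0, 7, 10, 1)  (L[1][0] := 10)
  R2 -= 2*R0 → (0, 9, 9, 9)  (L[2][0] := 2)
  R3 -= 9*R0 → (0, 10, 1, 4)  (L[3][0] := 9)

L[3][0] = 9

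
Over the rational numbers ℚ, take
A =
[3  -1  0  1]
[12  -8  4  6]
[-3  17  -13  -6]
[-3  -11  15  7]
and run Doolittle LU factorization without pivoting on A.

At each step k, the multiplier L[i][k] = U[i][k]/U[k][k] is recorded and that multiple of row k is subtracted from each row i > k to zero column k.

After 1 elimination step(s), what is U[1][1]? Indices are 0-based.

U[1][1] = -4

Step 1: pivot at (0,0) is 3.
  row1 ← row1 − (4)·row0  ⇒  L[1][0]=4, U row1=(0, -4, 4, 2)
  row2 ← row2 − (-1)·row0  ⇒  L[2][0]=-1, U row2=(0, 16, -13, -5)
  row3 ← row3 − (-1)·row0  ⇒  L[3][0]=-1, U row3=(0, -12, 15, 8)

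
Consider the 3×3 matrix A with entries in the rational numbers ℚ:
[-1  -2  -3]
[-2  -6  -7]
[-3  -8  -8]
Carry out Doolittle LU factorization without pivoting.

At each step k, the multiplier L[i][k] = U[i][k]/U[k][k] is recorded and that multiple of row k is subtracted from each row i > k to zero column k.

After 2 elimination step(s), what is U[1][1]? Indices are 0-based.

k=0: U[0][0]=-1
  eliminate (1,0): mult=2, new row 1: (0, -2, -1); set L[1][0]=2
  eliminate (2,0): mult=3, new row 2: (0, -2, 1); set L[2][0]=3
k=1: U[1][1]=-2
  eliminate (2,1): mult=1, new row 2: (0, 0, 2); set L[2][1]=1

U[1][1] = -2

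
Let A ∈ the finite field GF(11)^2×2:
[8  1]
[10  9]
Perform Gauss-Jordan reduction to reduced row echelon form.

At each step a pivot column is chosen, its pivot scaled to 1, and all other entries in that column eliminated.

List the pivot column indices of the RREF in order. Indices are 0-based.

[1] R0 /= 8  ⇒  (1, 7)
     R1 -= 10·R0  ⇒  (0, 5)
[2] R1 /= 5  ⇒  (0, 1)
     R0 -= 7·R1  ⇒  (1, 0)

pivot columns: 0, 1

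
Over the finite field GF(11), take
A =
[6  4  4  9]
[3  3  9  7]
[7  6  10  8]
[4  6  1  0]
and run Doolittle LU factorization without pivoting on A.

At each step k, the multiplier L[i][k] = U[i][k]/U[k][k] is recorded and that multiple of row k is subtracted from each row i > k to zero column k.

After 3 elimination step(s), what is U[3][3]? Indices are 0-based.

[col 0] pivot 6
  R1 -= 6*R0 → (0, 1, 7, 8)  (L[1][0] := 6)
  R2 -= 3*R0 → (0, 5, 9, 3)  (L[2][0] := 3)
  R3 -= 8*R0 → (0, 7, 2, 5)  (L[3][0] := 8)
[col 1] pivot 1
  R2 -= 5*R1 → (0, 0, 7, 7)  (L[2][1] := 5)
  R3 -= 7*R1 → (0, 0, 8, 4)  (L[3][1] := 7)
[col 2] pivot 7
  R3 -= 9*R2 → (0, 0, 0, 7)  (L[3][2] := 9)

U[3][3] = 7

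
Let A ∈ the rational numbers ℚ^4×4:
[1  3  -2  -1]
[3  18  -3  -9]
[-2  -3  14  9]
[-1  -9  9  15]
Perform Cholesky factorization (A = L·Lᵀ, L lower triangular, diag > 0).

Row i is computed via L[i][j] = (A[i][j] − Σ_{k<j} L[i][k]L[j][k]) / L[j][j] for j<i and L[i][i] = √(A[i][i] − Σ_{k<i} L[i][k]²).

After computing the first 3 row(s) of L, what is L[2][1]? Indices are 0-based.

L[2][1] = 1

Step 1: L[0][0] = √(1) = 1.
  L[1][0] = (3) / L[0][0] = 3.
Step 2: L[1][1] = √(9) = 3.
  L[2][0] = (-2) / L[0][0] = -2.
  L[2][1] = (3) / L[1][1] = 1.
Step 3: L[2][2] = √(9) = 3.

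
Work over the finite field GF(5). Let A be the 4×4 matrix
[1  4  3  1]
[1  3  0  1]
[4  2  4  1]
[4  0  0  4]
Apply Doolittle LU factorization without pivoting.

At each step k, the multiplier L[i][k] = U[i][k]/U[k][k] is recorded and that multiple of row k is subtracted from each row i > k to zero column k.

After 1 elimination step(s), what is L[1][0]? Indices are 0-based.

Step 1: pivot at (0,0) is 1.
  row1 ← row1 − (1)·row0  ⇒  L[1][0]=1, U row1=(0, 4, 2, 0)
  row2 ← row2 − (4)·row0  ⇒  L[2][0]=4, U row2=(0, 1, 2, 2)
  row3 ← row3 − (4)·row0  ⇒  L[3][0]=4, U row3=(0, 4, 3, 0)

L[1][0] = 1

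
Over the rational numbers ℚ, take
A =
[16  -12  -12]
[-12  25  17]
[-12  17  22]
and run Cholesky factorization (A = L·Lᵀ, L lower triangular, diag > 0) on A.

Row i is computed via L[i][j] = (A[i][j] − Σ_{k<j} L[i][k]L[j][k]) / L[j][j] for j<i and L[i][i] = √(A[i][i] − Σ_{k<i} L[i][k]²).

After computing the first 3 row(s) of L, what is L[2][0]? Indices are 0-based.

L[2][0] = -3

Step 1: L[0][0] = √(16) = 4.
  L[1][0] = (-12) / L[0][0] = -3.
Step 2: L[1][1] = √(16) = 4.
  L[2][0] = (-12) / L[0][0] = -3.
  L[2][1] = (8) / L[1][1] = 2.
Step 3: L[2][2] = √(9) = 3.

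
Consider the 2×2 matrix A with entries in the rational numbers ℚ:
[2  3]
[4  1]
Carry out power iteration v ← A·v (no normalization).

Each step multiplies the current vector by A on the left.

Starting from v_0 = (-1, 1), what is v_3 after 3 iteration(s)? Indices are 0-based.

v_3 = (-11, -27)

v_0 = (-1, 1).
v_1 = A·v_0 = (1, -3).
v_2 = A·v_1 = (-7, 1).
v_3 = A·v_2 = (-11, -27).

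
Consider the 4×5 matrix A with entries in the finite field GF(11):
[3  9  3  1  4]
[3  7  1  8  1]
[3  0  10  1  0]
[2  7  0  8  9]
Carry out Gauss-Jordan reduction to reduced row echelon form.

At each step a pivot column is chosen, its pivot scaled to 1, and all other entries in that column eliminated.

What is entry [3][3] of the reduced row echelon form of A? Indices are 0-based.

M[3][3] = 0

pivot(0,0)=3: scale R0 → (1, 3, 1, 4, 5)
  clear (1,0): R1 −= (3)R0 → (0, 9, 9, 7, 8)
  clear (2,0): R2 −= (3)R0 → (0, 2, 7, 0, 7)
  clear (3,0): R3 −= (2)R0 → (0, 1, 9, 0, 10)
pivot(1,1)=9: scale R1 → (0, 1, 1, 2, 7)
  clear (0,1): R0 −= (3)R1 → (1, 0, 9, 9, 6)
  clear (2,1): R2 −= (2)R1 → (0, 0, 5, 7, 4)
  clear (3,1): R3 −= (1)R1 → (0, 0, 8, 9, 3)
pivot(2,2)=5: scale R2 → (0, 0, 1, 8, 3)
  clear (0,2): R0 −= (9)R2 → (1, 0, 0, 3, 1)
  clear (1,2): R1 −= (1)R2 → (0, 1, 0, 5, 4)
  clear (3,2): R3 −= (8)R2 → (0, 0, 0, 0, 1)
col 3: no nonzero at/below row 3; advance.
pivot(3,4)=1: scale R3 → (0, 0, 0, 0, 1)
  clear (0,4): R0 −= (1)R3 → (1, 0, 0, 3, 0)
  clear (1,4): R1 −= (4)R3 → (0, 1, 0, 5, 0)
  clear (2,4): R2 −= (3)R3 → (0, 0, 1, 8, 0)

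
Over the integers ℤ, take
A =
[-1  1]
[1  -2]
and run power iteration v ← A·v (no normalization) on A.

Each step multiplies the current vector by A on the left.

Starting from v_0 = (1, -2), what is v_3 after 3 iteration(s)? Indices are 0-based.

v_0 = (1, -2).
v_1 = A·v_0 = (-3, 5).
v_2 = A·v_1 = (8, -13).
v_3 = A·v_2 = (-21, 34).

v_3 = (-21, 34)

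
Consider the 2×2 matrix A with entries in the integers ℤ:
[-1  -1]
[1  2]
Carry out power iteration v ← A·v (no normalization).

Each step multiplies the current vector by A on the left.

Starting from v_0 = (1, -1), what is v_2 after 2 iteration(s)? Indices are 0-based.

v_0 = (1, -1).
v_1 = A·v_0 = (0, -1).
v_2 = A·v_1 = (1, -2).

v_2 = (1, -2)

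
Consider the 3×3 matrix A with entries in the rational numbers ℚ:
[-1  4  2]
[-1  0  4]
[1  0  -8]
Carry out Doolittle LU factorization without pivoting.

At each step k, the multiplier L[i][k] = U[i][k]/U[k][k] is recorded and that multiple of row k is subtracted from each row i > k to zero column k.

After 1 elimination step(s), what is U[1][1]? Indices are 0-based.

Step 1: pivot at (0,0) is -1.
  row1 ← row1 − (1)·row0  ⇒  L[1][0]=1, U row1=(0, -4, 2)
  row2 ← row2 − (-1)·row0  ⇒  L[2][0]=-1, U row2=(0, 4, -6)

U[1][1] = -4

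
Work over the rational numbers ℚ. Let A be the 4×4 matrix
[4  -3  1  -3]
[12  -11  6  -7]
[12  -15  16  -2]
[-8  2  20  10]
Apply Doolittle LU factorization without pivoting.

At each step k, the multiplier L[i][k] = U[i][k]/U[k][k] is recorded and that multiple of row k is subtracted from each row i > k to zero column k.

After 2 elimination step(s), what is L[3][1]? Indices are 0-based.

k=0: U[0][0]=4
  eliminate (1,0): mult=3, new row 1: (0, -2, 3, 2); set L[1][0]=3
  eliminate (2,0): mult=3, new row 2: (0, -6, 13, 7); set L[2][0]=3
  eliminate (3,0): mult=-2, new row 3: (0, -4, 22, 4); set L[3][0]=-2
k=1: U[1][1]=-2
  eliminate (2,1): mult=3, new row 2: (0, 0, 4, 1); set L[2][1]=3
  eliminate (3,1): mult=2, new row 3: (0, 0, 16, 0); set L[3][1]=2

L[3][1] = 2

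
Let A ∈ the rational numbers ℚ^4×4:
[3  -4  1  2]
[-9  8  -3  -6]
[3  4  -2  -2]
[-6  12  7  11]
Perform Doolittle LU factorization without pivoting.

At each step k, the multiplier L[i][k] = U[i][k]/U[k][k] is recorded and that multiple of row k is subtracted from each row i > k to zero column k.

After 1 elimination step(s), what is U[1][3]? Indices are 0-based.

Step 1: pivot at (0,0) is 3.
  row1 ← row1 − (-3)·row0  ⇒  L[1][0]=-3, U row1=(0, -4, 0, 0)
  row2 ← row2 − (1)·row0  ⇒  L[2][0]=1, U row2=(0, 8, -3, -4)
  row3 ← row3 − (-2)·row0  ⇒  L[3][0]=-2, U row3=(0, 4, 9, 15)

U[1][3] = 0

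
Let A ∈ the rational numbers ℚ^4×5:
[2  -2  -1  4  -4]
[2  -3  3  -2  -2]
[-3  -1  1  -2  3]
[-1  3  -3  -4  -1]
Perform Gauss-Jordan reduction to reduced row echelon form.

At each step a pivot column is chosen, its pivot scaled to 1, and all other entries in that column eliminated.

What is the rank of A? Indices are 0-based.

rank = 4

pivot(0,0)=2: scale R0 → (1, -1, -1/2, 2, -2)
  clear (1,0): R1 −= (2)R0 → (0, -1, 4, -6, 2)
  clear (2,0): R2 −= (-3)R0 → (0, -4, -1/2, 4, -3)
  clear (3,0): R3 −= (-1)R0 → (0, 2, -7/2, -2, -3)
pivot(1,1)=-1: scale R1 → (0, 1, -4, 6, -2)
  clear (0,1): R0 −= (-1)R1 → (1, 0, -9/2, 8, -4)
  clear (2,1): R2 −= (-4)R1 → (0, 0, -33/2, 28, -11)
  clear (3,1): R3 −= (2)R1 → (0, 0, 9/2, -14, 1)
pivot(2,2)=-33/2: scale R2 → (0, 0, 1, -56/33, 2/3)
  clear (0,2): R0 −= (-9/2)R2 → (1, 0, 0, 4/11, -1)
  clear (1,2): R1 −= (-4)R2 → (0, 1, 0, -26/33, 2/3)
  clear (3,2): R3 −= (9/2)R2 → (0, 0, 0, -70/11, -2)
pivot(3,3)=-70/11: scale R3 → (0, 0, 0, 1, 11/35)
  clear (0,3): R0 −= (4/11)R3 → (1, 0, 0, 0, -39/35)
  clear (1,3): R1 −= (-26/33)R3 → (0, 1, 0, 0, 32/35)
  clear (2,3): R2 −= (-56/33)R3 → (0, 0, 1, 0, 6/5)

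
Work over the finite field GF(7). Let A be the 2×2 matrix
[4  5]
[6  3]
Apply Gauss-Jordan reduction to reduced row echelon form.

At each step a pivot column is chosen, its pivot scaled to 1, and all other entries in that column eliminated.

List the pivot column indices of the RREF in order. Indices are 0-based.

[1] R0 /= 4  ⇒  (1, 3)
     R1 -= 6·R0  ⇒  (0, 6)
[2] R1 /= 6  ⇒  (0, 1)
     R0 -= 3·R1  ⇒  (1, 0)

pivot columns: 0, 1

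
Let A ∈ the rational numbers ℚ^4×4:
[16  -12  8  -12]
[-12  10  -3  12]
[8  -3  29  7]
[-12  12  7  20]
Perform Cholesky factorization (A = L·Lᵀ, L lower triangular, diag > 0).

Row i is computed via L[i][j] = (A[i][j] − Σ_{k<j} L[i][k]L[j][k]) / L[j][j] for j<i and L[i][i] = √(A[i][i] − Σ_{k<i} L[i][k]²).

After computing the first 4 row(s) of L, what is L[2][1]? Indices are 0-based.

L[2][1] = 3

Step 1: L[0][0] = √(16) = 4.
  L[1][0] = (-12) / L[0][0] = -3.
Step 2: L[1][1] = √(1) = 1.
  L[2][0] = (8) / L[0][0] = 2.
  L[2][1] = (3) / L[1][1] = 3.
Step 3: L[2][2] = √(16) = 4.
  L[3][0] = (-12) / L[0][0] = -3.
  L[3][1] = (3) / L[1][1] = 3.
  L[3][2] = (4) / L[2][2] = 1.
Step 4: L[3][3] = √(1) = 1.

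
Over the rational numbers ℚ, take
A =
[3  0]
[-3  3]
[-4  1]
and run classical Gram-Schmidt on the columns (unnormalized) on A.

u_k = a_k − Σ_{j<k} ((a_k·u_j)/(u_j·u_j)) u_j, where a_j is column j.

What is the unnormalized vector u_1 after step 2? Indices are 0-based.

u_1 = (39/34, 63/34, -9/17)

Step 1: u_0 = a_0 = (3, -3, -4).
Step 2: u_1 = a_1 − (-13/34)·u_0 = (39/34, 63/34, -9/17).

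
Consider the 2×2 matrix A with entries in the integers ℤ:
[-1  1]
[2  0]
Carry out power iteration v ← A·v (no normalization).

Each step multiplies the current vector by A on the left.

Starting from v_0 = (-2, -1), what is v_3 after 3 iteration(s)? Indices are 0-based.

v_0 = (-2, -1).
v_1 = A·v_0 = (1, -4).
v_2 = A·v_1 = (-5, 2).
v_3 = A·v_2 = (7, -10).

v_3 = (7, -10)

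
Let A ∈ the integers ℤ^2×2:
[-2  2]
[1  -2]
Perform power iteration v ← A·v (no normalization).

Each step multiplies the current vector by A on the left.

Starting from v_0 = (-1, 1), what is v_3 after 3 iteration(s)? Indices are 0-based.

v_3 = (48, -34)

v_0 = (-1, 1).
v_1 = A·v_0 = (4, -3).
v_2 = A·v_1 = (-14, 10).
v_3 = A·v_2 = (48, -34).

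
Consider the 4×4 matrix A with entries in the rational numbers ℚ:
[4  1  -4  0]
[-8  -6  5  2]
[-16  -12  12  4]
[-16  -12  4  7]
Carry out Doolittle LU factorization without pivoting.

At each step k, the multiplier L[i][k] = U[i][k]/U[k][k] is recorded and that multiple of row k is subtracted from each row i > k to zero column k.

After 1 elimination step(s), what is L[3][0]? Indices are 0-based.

L[3][0] = -4

[col 0] pivot 4
  R1 -= -2*R0 → (0, -4, -3, 2)  (L[1][0] := -2)
  R2 -= -4*R0 → (0, -8, -4, 4)  (L[2][0] := -4)
  R3 -= -4*R0 → (0, -8, -12, 7)  (L[3][0] := -4)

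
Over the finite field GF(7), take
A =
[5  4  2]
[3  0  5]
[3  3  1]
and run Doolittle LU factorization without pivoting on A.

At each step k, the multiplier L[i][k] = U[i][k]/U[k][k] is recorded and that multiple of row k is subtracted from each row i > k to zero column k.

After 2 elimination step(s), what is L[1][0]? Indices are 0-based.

k=0: U[0][0]=5
  eliminate (1,0): mult=2, new row 1: (0, 6, 1); set L[1][0]=2
  eliminate (2,0): mult=2, new row 2: (0, 2, 4); set L[2][0]=2
k=1: U[1][1]=6
  eliminate (2,1): mult=5, new row 2: (0, 0, 6); set L[2][1]=5

L[1][0] = 2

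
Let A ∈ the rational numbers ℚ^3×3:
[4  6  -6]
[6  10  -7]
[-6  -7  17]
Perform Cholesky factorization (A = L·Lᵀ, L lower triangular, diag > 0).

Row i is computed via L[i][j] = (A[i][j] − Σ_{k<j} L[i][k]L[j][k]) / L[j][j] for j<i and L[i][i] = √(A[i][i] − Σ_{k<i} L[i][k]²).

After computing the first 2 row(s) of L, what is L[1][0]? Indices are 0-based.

L[1][0] = 3

Step 1: L[0][0] = √(4) = 2.
  L[1][0] = (6) / L[0][0] = 3.
Step 2: L[1][1] = √(1) = 1.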